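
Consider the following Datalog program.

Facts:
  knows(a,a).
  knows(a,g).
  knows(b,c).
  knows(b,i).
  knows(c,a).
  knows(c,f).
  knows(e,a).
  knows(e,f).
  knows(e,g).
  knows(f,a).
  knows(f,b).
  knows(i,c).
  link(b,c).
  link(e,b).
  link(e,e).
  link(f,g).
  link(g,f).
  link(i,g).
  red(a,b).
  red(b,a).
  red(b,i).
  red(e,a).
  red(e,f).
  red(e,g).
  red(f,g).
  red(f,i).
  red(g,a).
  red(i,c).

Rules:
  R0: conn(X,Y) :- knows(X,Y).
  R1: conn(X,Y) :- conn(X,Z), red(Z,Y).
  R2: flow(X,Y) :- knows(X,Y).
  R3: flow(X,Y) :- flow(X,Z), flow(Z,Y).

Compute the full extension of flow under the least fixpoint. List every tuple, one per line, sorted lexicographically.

round 1: derive flow(a,a) via R2 from knows(a,a)
round 1: derive flow(a,g) via R2 from knows(a,g)
round 1: derive flow(b,c) via R2 from knows(b,c)
round 1: derive flow(b,i) via R2 from knows(b,i)
round 1: derive flow(c,a) via R2 from knows(c,a)
round 1: derive flow(c,f) via R2 from knows(c,f)
round 1: derive flow(e,a) via R2 from knows(e,a)
round 1: derive flow(e,f) via R2 from knows(e,f)
round 1: derive flow(e,g) via R2 from knows(e,g)
round 1: derive flow(f,a) via R2 from knows(f,a)
round 1: derive flow(f,b) via R2 from knows(f,b)
round 1: derive flow(i,c) via R2 from knows(i,c)
round 2: derive flow(b,a) via R3 from flow(b,c), flow(c,a)
round 2: derive flow(b,f) via R3 from flow(b,c), flow(c,f)
round 2: derive flow(c,b) via R3 from flow(c,f), flow(f,b)
round 2: derive flow(c,g) via R3 from flow(c,a), flow(a,g)
round 2: derive flow(e,b) via R3 from flow(e,f), flow(f,b)
round 2: derive flow(f,c) via R3 from flow(f,b), flow(b,c)
round 2: derive flow(f,g) via R3 from flow(f,a), flow(a,g)
round 2: derive flow(f,i) via R3 from flow(f,b), flow(b,i)
round 2: derive flow(i,a) via R3 from flow(i,c), flow(c,a)
round 2: derive flow(i,f) via R3 from flow(i,c), flow(c,f)
round 3: derive flow(b,b) via R3 from flow(b,c), flow(c,b)
round 3: derive flow(b,g) via R3 from flow(b,a), flow(a,g)
round 3: derive flow(c,c) via R3 from flow(c,b), flow(b,c)
round 3: derive flow(c,i) via R3 from flow(c,b), flow(b,i)
round 3: derive flow(e,c) via R3 from flow(e,b), flow(b,c)
round 3: derive flow(e,i) via R3 from flow(e,b), flow(b,i)
round 3: derive flow(f,f) via R3 from flow(f,b), flow(b,f)
round 3: derive flow(i,b) via R3 from flow(i,c), flow(c,b)
round 3: derive flow(i,g) via R3 from flow(i,a), flow(a,g)
round 3: derive flow(i,i) via R3 from flow(i,f), flow(f,i)

flow(a,a)
flow(a,g)
flow(b,a)
flow(b,b)
flow(b,c)
flow(b,f)
flow(b,g)
flow(b,i)
flow(c,a)
flow(c,b)
flow(c,c)
flow(c,f)
flow(c,g)
flow(c,i)
flow(e,a)
flow(e,b)
flow(e,c)
flow(e,f)
flow(e,g)
flow(e,i)
flow(f,a)
flow(f,b)
flow(f,c)
flow(f,f)
flow(f,g)
flow(f,i)
flow(i,a)
flow(i,b)
flow(i,c)
flow(i,f)
flow(i,g)
flow(i,i)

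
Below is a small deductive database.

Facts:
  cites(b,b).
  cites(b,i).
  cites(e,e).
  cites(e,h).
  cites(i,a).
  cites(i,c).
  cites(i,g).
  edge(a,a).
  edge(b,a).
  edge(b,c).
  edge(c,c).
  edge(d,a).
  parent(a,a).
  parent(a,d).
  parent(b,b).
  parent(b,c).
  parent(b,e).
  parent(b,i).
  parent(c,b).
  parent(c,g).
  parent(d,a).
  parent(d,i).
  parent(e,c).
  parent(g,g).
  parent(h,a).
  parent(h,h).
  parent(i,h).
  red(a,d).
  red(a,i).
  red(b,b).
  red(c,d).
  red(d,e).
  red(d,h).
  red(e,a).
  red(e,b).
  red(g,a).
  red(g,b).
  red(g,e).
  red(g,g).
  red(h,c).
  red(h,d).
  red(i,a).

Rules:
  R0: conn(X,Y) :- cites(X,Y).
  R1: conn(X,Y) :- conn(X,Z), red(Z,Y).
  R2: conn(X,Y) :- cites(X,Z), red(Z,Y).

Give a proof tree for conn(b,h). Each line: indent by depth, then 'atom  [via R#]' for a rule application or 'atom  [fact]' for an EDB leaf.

conn(b,h)  [via R1]
  conn(b,d)  [via R1]
    conn(b,a)  [via R2]
      cites(b,i)  [fact]
      red(i,a)  [fact]
    red(a,d)  [fact]
  red(d,h)  [fact]

round 1: derive conn(b,b) via R0 from cites(b,b)
round 1: derive conn(b,i) via R0 from cites(b,i)
round 1: derive conn(e,e) via R0 from cites(e,e)
round 1: derive conn(e,h) via R0 from cites(e,h)
round 1: derive conn(i,a) via R0 from cites(i,a)
round 1: derive conn(i,c) via R0 from cites(i,c)
round 1: derive conn(i,g) via R0 from cites(i,g)
round 1: derive conn(b,a) via R2 from cites(b,i), red(i,a)
round 1: derive conn(e,a) via R2 from cites(e,e), red(e,a)
round 1: derive conn(e,b) via R2 from cites(e,e), red(e,b)
round 1: derive conn(e,c) via R2 from cites(e,h), red(h,c)
round 1: derive conn(e,d) via R2 from cites(e,h), red(h,d)
round 1: derive conn(i,b) via R2 from cites(i,g), red(g,b)
round 1: derive conn(i,d) via R2 from cites(i,a), red(a,d)
round 1: derive conn(i,e) via R2 from cites(i,g), red(g,e)
round 1: derive conn(i,i) via R2 from cites(i,a), red(a,i)
round 2: derive conn(b,d) via R1 from conn(b,a), red(a,d)
round 2: derive conn(e,i) via R1 from conn(e,a), red(a,i)
round 2: derive conn(i,h) via R1 from conn(i,d), red(d,h)
round 3: derive conn(b,e) via R1 from conn(b,d), red(d,e)
round 3: derive conn(b,h) via R1 from conn(b,d), red(d,h)
round 4: derive conn(b,c) via R1 from conn(b,h), red(h,c)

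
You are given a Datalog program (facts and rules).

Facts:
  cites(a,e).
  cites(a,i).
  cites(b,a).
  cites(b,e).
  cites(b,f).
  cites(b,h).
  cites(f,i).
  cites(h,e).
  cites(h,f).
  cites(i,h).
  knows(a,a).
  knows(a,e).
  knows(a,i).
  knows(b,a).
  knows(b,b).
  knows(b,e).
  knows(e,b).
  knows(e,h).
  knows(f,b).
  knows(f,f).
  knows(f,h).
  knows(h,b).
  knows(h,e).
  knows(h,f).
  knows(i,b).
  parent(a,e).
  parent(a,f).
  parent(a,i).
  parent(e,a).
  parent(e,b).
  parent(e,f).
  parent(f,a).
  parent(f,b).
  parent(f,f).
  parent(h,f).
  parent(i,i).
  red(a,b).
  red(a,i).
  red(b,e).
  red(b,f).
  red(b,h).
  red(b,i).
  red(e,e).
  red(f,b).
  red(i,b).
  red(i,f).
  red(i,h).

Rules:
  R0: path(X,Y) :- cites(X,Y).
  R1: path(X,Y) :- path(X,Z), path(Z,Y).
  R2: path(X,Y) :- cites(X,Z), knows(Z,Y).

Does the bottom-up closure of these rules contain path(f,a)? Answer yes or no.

yes

round 1: derive path(a,e) via R0 from cites(a,e)
round 1: derive path(a,i) via R0 from cites(a,i)
round 1: derive path(b,a) via R0 from cites(b,a)
round 1: derive path(b,e) via R0 from cites(b,e)
round 1: derive path(b,f) via R0 from cites(b,f)
round 1: derive path(b,h) via R0 from cites(b,h)
round 1: derive path(f,i) via R0 from cites(f,i)
round 1: derive path(h,e) via R0 from cites(h,e)
round 1: derive path(h,f) via R0 from cites(h,f)
round 1: derive path(i,h) via R0 from cites(i,h)
round 1: derive path(a,b) via R2 from cites(a,e), knows(e,b)
round 1: derive path(a,h) via R2 from cites(a,e), knows(e,h)
round 1: derive path(b,b) via R2 from cites(b,e), knows(e,b)
round 1: derive path(b,i) via R2 from cites(b,a), knows(a,i)
round 1: derive path(f,b) via R2 from cites(f,i), knows(i,b)
round 1: derive path(h,b) via R2 from cites(h,e), knows(e,b)
round 1: derive path(h,h) via R2 from cites(h,e), knows(e,h)
round 1: derive path(i,b) via R2 from cites(i,h), knows(h,b)
round 1: derive path(i,e) via R2 from cites(i,h), knows(h,e)
round 1: derive path(i,f) via R2 from cites(i,h), knows(h,f)
round 2: derive path(a,a) via R1 from path(a,b), path(b,a)
round 2: derive path(a,f) via R1 from path(a,b), path(b,f)
round 2: derive path(f,a) via R1 from path(f,b), path(b,a)
round 2: derive path(f,e) via R1 from path(f,b), path(b,e)
round 2: derive path(f,f) via R1 from path(f,b), path(b,f)
round 2: derive path(f,h) via R1 from path(f,b), path(b,h)
round 2: derive path(h,a) via R1 from path(h,b), path(b,a)
round 2: derive path(h,i) via R1 from path(h,b), path(b,i)
round 2: derive path(i,a) via R1 from path(i,b), path(b,a)
round 2: derive path(i,i) via R1 from path(i,b), path(b,i)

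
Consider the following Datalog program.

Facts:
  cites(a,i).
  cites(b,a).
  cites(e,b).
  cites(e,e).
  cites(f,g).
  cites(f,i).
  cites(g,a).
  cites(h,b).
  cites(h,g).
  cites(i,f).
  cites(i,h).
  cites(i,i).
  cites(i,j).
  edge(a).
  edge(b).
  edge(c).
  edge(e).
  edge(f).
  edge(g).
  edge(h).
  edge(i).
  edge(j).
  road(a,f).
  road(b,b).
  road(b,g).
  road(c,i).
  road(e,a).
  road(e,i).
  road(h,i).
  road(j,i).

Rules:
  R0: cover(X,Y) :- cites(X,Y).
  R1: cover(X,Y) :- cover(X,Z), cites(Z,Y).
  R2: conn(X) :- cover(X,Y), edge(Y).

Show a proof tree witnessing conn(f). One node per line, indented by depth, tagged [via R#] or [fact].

conn(f)  [via R2]
  cover(f,g)  [via R0]
    cites(f,g)  [fact]
  edge(g)  [fact]

round 1: derive cover(a,i) via R0 from cites(a,i)
round 1: derive cover(b,a) via R0 from cites(b,a)
round 1: derive cover(e,b) via R0 from cites(e,b)
round 1: derive cover(e,e) via R0 from cites(e,e)
round 1: derive cover(f,g) via R0 from cites(f,g)
round 1: derive cover(f,i) via R0 from cites(f,i)
round 1: derive cover(g,a) via R0 from cites(g,a)
round 1: derive cover(h,b) via R0 from cites(h,b)
round 1: derive cover(h,g) via R0 from cites(h,g)
round 1: derive cover(i,f) via R0 from cites(i,f)
round 1: derive cover(i,h) via R0 from cites(i,h)
round 1: derive cover(i,i) via R0 from cites(i,i)
round 1: derive cover(i,j) via R0 from cites(i,j)
round 2: derive cover(a,f) via R1 from cover(a,i), cites(i,f)
round 2: derive cover(a,h) via R1 from cover(a,i), cites(i,h)
round 2: derive cover(a,j) via R1 from cover(a,i), cites(i,j)
round 2: derive cover(b,i) via R1 from cover(b,a), cites(a,i)
round 2: derive cover(e,a) via R1 from cover(e,b), cites(b,a)
round 2: derive cover(f,a) via R1 from cover(f,g), cites(g,a)
round 2: derive cover(f,f) via R1 from cover(f,i), cites(i,f)
round 2: derive cover(f,h) via R1 from cover(f,i), cites(i,h)
round 2: derive cover(f,j) via R1 from cover(f,i), cites(i,j)
round 2: derive cover(g,i) via R1 from cover(g,a), cites(a,i)
round 2: derive cover(h,a) via R1 from cover(h,b), cites(b,a)
round 2: derive cover(i,b) via R1 from cover(i,h), cites(h,b)
round 2: derive cover(i,g) via R1 from cover(i,f), cites(f,g)
round 2: derive conn(a) via R2 from cover(a,i), edge(i)
round 2: derive conn(b) via R2 from cover(b,a), edge(a)
round 2: derive conn(e) via R2 from cover(e,b), edge(b)
round 2: derive conn(f) via R2 from cover(f,g), edge(g)
round 2: derive conn(g) via R2 from cover(g,a), edge(a)
round 2: derive conn(h) via R2 from cover(h,b), edge(b)
round 2: derive conn(i) via R2 from cover(i,f), edge(f)
round 3: derive cover(a,b) via R1 from cover(a,h), cites(h,b)
round 3: derive cover(a,g) via R1 from cover(a,f), cites(f,g)
round 3: derive cover(b,f) via R1 from cover(b,i), cites(i,f)
round 3: derive cover(b,h) via R1 from cover(b,i), cites(i,h)
round 3: derive cover(b,j) via R1 from cover(b,i), cites(i,j)
round 3: derive cover(e,i) via R1 from cover(e,a), cites(a,i)
round 3: derive cover(f,b) via R1 from cover(f,h), cites(h,b)
round 3: derive cover(g,f) via R1 from cover(g,i), cites(i,f)
round 3: derive cover(g,h) via R1 from cover(g,i), cites(i,h)
round 3: derive cover(g,j) via R1 from cover(g,i), cites(i,j)
round 3: derive cover(h,i) via R1 from cover(h,a), cites(a,i)
round 3: derive cover(i,a) via R1 from cover(i,b), cites(b,a)
round 4: derive cover(a,a) via R1 from cover(a,b), cites(b,a)
round 4: derive cover(b,b) via R1 from cover(b,h), cites(h,b)
round 4: derive cover(b,g) via R1 from cover(b,f), cites(f,g)
round 4: derive cover(e,f) via R1 from cover(e,i), cites(i,f)
round 4: derive cover(e,h) via R1 from cover(e,i), cites(i,h)
round 4: derive cover(e,j) via R1 from cover(e,i), cites(i,j)
round 4: derive cover(g,b) via R1 from cover(g,h), cites(h,b)
round 4: derive cover(g,g) via R1 from cover(g,f), cites(f,g)
round 4: derive cover(h,f) via R1 from cover(h,i), cites(i,f)
round 4: derive cover(h,h) via R1 from cover(h,i), cites(i,h)
round 4: derive cover(h,j) via R1 from cover(h,i), cites(i,j)
round 5: derive cover(e,g) via R1 from cover(e,f), cites(f,g)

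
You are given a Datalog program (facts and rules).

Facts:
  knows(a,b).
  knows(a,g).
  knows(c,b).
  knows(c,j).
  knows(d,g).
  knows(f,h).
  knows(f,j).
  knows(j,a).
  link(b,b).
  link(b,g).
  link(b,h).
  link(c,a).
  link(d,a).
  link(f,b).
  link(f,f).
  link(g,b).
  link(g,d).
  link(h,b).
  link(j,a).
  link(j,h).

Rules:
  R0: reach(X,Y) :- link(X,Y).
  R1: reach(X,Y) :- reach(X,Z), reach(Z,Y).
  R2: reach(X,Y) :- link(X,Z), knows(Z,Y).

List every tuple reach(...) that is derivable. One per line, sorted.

reach(b,a)
reach(b,b)
reach(b,d)
reach(b,g)
reach(b,h)
reach(c,a)
reach(c,b)
reach(c,d)
reach(c,g)
reach(c,h)
reach(d,a)
reach(d,b)
reach(d,d)
reach(d,g)
reach(d,h)
reach(f,a)
reach(f,b)
reach(f,d)
reach(f,f)
reach(f,g)
reach(f,h)
reach(f,j)
reach(g,a)
reach(g,b)
reach(g,d)
reach(g,g)
reach(g,h)
reach(h,a)
reach(h,b)
reach(h,d)
reach(h,g)
reach(h,h)
reach(j,a)
reach(j,b)
reach(j,d)
reach(j,g)
reach(j,h)

round 1: derive reach(b,b) via R0 from link(b,b)
round 1: derive reach(b,g) via R0 from link(b,g)
round 1: derive reach(b,h) via R0 from link(b,h)
round 1: derive reach(c,a) via R0 from link(c,a)
round 1: derive reach(d,a) via R0 from link(d,a)
round 1: derive reach(f,b) via R0 from link(f,b)
round 1: derive reach(f,f) via R0 from link(f,f)
round 1: derive reach(g,b) via R0 from link(g,b)
round 1: derive reach(g,d) via R0 from link(g,d)
round 1: derive reach(h,b) via R0 from link(h,b)
round 1: derive reach(j,a) via R0 from link(j,a)
round 1: derive reach(j,h) via R0 from link(j,h)
round 1: derive reach(c,b) via R2 from link(c,a), knows(a,b)
round 1: derive reach(c,g) via R2 from link(c,a), knows(a,g)
round 1: derive reach(d,b) via R2 from link(d,a), knows(a,b)
round 1: derive reach(d,g) via R2 from link(d,a), knows(a,g)
round 1: derive reach(f,h) via R2 from link(f,f), knows(f,h)
round 1: derive reach(f,j) via R2 from link(f,f), knows(f,j)
round 1: derive reach(g,g) via R2 from link(g,d), knows(d,g)
round 1: derive reach(j,b) via R2 from link(j,a), knows(a,b)
round 1: derive reach(j,g) via R2 from link(j,a), knows(a,g)
round 2: derive reach(b,d) via R1 from reach(b,g), reach(g,d)
round 2: derive reach(c,d) via R1 from reach(c,g), reach(g,d)
round 2: derive reach(c,h) via R1 from reach(c,b), reach(b,h)
round 2: derive reach(d,d) via R1 from reach(d,g), reach(g,d)
round 2: derive reach(d,h) via R1 from reach(d,b), reach(b,h)
round 2: derive reach(f,a) via R1 from reach(f,j), reach(j,a)
round 2: derive reach(f,g) via R1 from reach(f,b), reach(b,g)
round 2: derive reach(g,a) via R1 from reach(g,d), reach(d,a)
round 2: derive reach(g,h) via R1 from reach(g,b), reach(b,h)
round 2: derive reach(h,g) via R1 from reach(h,b), reach(b,g)
round 2: derive reach(h,h) via R1 from reach(h,b), reach(b,h)
round 2: derive reach(j,d) via R1 from reach(j,g), reach(g,d)
round 3: derive reach(b,a) via R1 from reach(b,d), reach(d,a)
round 3: derive reach(f,d) via R1 from reach(f,b), reach(b,d)
round 3: derive reach(h,a) via R1 from reach(h,g), reach(g,a)
round 3: derive reach(h,d) via R1 from reach(h,b), reach(b,d)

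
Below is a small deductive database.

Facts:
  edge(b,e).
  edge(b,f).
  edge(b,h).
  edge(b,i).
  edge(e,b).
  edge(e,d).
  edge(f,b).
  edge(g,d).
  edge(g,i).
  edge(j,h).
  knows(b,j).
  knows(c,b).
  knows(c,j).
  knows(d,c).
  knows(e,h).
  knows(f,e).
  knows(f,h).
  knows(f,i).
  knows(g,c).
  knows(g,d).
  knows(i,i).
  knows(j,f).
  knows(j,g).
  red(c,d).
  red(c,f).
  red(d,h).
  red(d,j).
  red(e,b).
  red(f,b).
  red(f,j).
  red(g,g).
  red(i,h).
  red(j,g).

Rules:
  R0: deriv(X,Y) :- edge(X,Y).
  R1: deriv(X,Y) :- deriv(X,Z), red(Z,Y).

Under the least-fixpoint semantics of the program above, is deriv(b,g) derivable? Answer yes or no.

yes

round 1: derive deriv(b,e) via R0 from edge(b,e)
round 1: derive deriv(b,f) via R0 from edge(b,f)
round 1: derive deriv(b,h) via R0 from edge(b,h)
round 1: derive deriv(b,i) via R0 from edge(b,i)
round 1: derive deriv(e,b) via R0 from edge(e,b)
round 1: derive deriv(e,d) via R0 from edge(e,d)
round 1: derive deriv(f,b) via R0 from edge(f,b)
round 1: derive deriv(g,d) via R0 from edge(g,d)
round 1: derive deriv(g,i) via R0 from edge(g,i)
round 1: derive deriv(j,h) via R0 from edge(j,h)
round 2: derive deriv(b,b) via R1 from deriv(b,e), red(e,b)
round 2: derive deriv(b,j) via R1 from deriv(b,f), red(f,j)
round 2: derive deriv(e,h) via R1 from deriv(e,d), red(d,h)
round 2: derive deriv(e,j) via R1 from deriv(e,d), red(d,j)
round 2: derive deriv(g,h) via R1 from deriv(g,d), red(d,h)
round 2: derive deriv(g,j) via R1 from deriv(g,d), red(d,j)
round 3: derive deriv(b,g) via R1 from deriv(b,j), red(j,g)
round 3: derive deriv(e,g) via R1 from deriv(e,j), red(j,g)
round 3: derive deriv(g,g) via R1 from deriv(g,j), red(j,g)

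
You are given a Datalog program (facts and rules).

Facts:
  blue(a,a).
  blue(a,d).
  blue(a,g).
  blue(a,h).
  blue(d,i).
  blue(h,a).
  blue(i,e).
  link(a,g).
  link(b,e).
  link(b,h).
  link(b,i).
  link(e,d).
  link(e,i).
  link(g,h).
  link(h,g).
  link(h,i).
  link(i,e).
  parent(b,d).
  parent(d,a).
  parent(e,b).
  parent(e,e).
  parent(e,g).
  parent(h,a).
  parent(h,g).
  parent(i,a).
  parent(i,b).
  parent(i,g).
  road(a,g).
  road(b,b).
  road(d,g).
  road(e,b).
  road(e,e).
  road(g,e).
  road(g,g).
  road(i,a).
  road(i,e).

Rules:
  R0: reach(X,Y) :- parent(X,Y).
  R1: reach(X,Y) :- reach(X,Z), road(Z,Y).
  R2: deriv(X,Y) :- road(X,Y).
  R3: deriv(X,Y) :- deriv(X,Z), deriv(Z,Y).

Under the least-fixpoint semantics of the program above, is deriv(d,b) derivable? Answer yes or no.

round 1: derive deriv(a,g) via R2 from road(a,g)
round 1: derive deriv(b,b) via R2 from road(b,b)
round 1: derive deriv(d,g) via R2 from road(d,g)
round 1: derive deriv(e,b) via R2 from road(e,b)
round 1: derive deriv(e,e) via R2 from road(e,e)
round 1: derive deriv(g,e) via R2 from road(g,e)
round 1: derive deriv(g,g) via R2 from road(g,g)
round 1: derive deriv(i,a) via R2 from road(i,a)
round 1: derive deriv(i,e) via R2 from road(i,e)
round 2: derive deriv(a,e) via R3 from deriv(a,g), deriv(g,e)
round 2: derive deriv(d,e) via R3 from deriv(d,g), deriv(g,e)
round 2: derive deriv(g,b) via R3 from deriv(g,e), deriv(e,b)
round 2: derive deriv(i,b) via R3 from deriv(i,e), deriv(e,b)
round 2: derive deriv(i,g) via R3 from deriv(i,a), deriv(a,g)
round 3: derive deriv(a,b) via R3 from deriv(a,e), deriv(e,b)
round 3: derive deriv(d,b) via R3 from deriv(d,e), deriv(e,b)

yes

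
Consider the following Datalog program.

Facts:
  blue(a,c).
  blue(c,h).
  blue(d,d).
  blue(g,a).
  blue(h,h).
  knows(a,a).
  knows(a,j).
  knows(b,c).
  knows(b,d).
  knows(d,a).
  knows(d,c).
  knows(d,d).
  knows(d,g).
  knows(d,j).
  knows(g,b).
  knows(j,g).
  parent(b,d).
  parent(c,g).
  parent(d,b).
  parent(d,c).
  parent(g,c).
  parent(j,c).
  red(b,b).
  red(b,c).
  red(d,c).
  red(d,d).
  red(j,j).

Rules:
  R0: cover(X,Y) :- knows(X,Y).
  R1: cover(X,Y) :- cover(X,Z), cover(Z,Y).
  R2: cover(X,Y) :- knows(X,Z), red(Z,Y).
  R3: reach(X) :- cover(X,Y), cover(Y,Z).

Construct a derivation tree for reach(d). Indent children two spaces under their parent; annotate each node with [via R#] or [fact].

reach(d)  [via R3]
  cover(d,a)  [via R0]
    knows(d,a)  [fact]
  cover(a,a)  [via R0]
    knows(a,a)  [fact]

round 1: derive cover(a,a) via R0 from knows(a,a)
round 1: derive cover(a,j) via R0 from knows(a,j)
round 1: derive cover(b,c) via R0 from knows(b,c)
round 1: derive cover(b,d) via R0 from knows(b,d)
round 1: derive cover(d,a) via R0 from knows(d,a)
round 1: derive cover(d,c) via R0 from knows(d,c)
round 1: derive cover(d,d) via R0 from knows(d,d)
round 1: derive cover(d,g) via R0 from knows(d,g)
round 1: derive cover(d,j) via R0 from knows(d,j)
round 1: derive cover(g,b) via R0 from knows(g,b)
round 1: derive cover(j,g) via R0 from knows(j,g)
round 1: derive cover(g,c) via R2 from knows(g,b), red(b,c)
round 2: derive cover(a,g) via R1 from cover(a,j), cover(j,g)
round 2: derive cover(b,a) via R1 from cover(b,d), cover(d,a)
round 2: derive cover(b,g) via R1 from cover(b,d), cover(d,g)
round 2: derive cover(b,j) via R1 from cover(b,d), cover(d,j)
round 2: derive cover(d,b) via R1 from cover(d,g), cover(g,b)
round 2: derive cover(g,d) via R1 from cover(g,b), cover(b,d)
round 2: derive cover(j,b) via R1 from cover(j,g), cover(g,b)
round 2: derive cover(j,c) via R1 from cover(j,g), cover(g,c)
round 2: derive reach(a) via R3 from cover(a,a), cover(a,a)
round 2: derive reach(b) via R3 from cover(b,d), cover(d,a)
round 2: derive reach(d) via R3 from cover(d,a), cover(a,a)
round 2: derive reach(g) via R3 from cover(g,b), cover(b,c)
round 2: derive reach(j) via R3 from cover(j,g), cover(g,b)
round 3: derive cover(a,b) via R1 from cover(a,g), cover(g,b)
round 3: derive cover(a,c) via R1 from cover(a,g), cover(g,c)
round 3: derive cover(a,d) via R1 from cover(a,g), cover(g,d)
round 3: derive cover(b,b) via R1 from cover(b,d), cover(d,b)
round 3: derive cover(g,a) via R1 from cover(g,b), cover(b,a)
round 3: derive cover(g,g) via R1 from cover(g,b), cover(b,g)
round 3: derive cover(g,j) via R1 from cover(g,b), cover(b,j)
round 3: derive cover(j,a) via R1 from cover(j,b), cover(b,a)
round 3: derive cover(j,d) via R1 from cover(j,b), cover(b,d)
round 3: derive cover(j,j) via R1 from cover(j,b), cover(b,j)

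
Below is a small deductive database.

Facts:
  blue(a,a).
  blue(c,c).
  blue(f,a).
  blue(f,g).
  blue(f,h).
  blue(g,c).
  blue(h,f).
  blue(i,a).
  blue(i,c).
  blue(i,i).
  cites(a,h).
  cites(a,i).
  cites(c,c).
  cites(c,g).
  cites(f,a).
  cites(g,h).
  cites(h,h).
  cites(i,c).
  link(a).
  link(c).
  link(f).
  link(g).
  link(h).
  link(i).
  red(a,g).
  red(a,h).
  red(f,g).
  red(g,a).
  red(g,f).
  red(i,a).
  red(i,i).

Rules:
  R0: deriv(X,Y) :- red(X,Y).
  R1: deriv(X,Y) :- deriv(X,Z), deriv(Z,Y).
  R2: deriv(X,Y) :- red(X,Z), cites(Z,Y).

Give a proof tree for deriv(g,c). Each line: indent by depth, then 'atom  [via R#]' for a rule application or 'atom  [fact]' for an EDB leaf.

deriv(g,c)  [via R1]
  deriv(g,i)  [via R2]
    red(g,a)  [fact]
    cites(a,i)  [fact]
  deriv(i,c)  [via R2]
    red(i,i)  [fact]
    cites(i,c)  [fact]

round 1: derive deriv(a,g) via R0 from red(a,g)
round 1: derive deriv(a,h) via R0 from red(a,h)
round 1: derive deriv(f,g) via R0 from red(f,g)
round 1: derive deriv(g,a) via R0 from red(g,a)
round 1: derive deriv(g,f) via R0 from red(g,f)
round 1: derive deriv(i,a) via R0 from red(i,a)
round 1: derive deriv(i,i) via R0 from red(i,i)
round 1: derive deriv(f,h) via R2 from red(f,g), cites(g,h)
round 1: derive deriv(g,h) via R2 from red(g,a), cites(a,h)
round 1: derive deriv(g,i) via R2 from red(g,a), cites(a,i)
round 1: derive deriv(i,c) via R2 from red(i,i), cites(i,c)
round 1: derive deriv(i,h) via R2 from red(i,a), cites(a,h)
round 2: derive deriv(a,a) via R1 from deriv(a,g), deriv(g,a)
round 2: derive deriv(a,f) via R1 from deriv(a,g), deriv(g,f)
round 2: derive deriv(a,i) via R1 from deriv(a,g), deriv(g,i)
round 2: derive deriv(f,a) via R1 from deriv(f,g), deriv(g,a)
round 2: derive deriv(f,f) via R1 from deriv(f,g), deriv(g,f)
round 2: derive deriv(f,i) via R1 from deriv(f,g), deriv(g,i)
round 2: derive deriv(g,c) via R1 from deriv(g,i), deriv(i,c)
round 2: derive deriv(g,g) via R1 from deriv(g,a), deriv(a,g)
round 2: derive deriv(i,g) via R1 from deriv(i,a), deriv(a,g)
round 3: derive deriv(a,c) via R1 from deriv(a,g), deriv(g,c)
round 3: derive deriv(f,c) via R1 from deriv(f,g), deriv(g,c)
round 3: derive deriv(i,f) via R1 from deriv(i,a), deriv(a,f)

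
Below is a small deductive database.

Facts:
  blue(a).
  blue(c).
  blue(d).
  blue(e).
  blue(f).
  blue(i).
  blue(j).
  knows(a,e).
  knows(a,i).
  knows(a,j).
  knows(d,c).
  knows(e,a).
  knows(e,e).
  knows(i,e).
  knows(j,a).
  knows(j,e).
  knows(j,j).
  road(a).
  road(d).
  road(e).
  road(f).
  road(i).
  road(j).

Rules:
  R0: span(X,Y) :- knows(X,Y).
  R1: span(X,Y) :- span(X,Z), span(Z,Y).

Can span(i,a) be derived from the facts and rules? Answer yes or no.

round 1: derive span(a,e) via R0 from knows(a,e)
round 1: derive span(a,i) via R0 from knows(a,i)
round 1: derive span(a,j) via R0 from knows(a,j)
round 1: derive span(d,c) via R0 from knows(d,c)
round 1: derive span(e,a) via R0 from knows(e,a)
round 1: derive span(e,e) via R0 from knows(e,e)
round 1: derive span(i,e) via R0 from knows(i,e)
round 1: derive span(j,a) via R0 from knows(j,a)
round 1: derive span(j,e) via R0 from knows(j,e)
round 1: derive span(j,j) via R0 from knows(j,j)
round 2: derive span(a,a) via R1 from span(a,e), span(e,a)
round 2: derive span(e,i) via R1 from span(e,a), span(a,i)
round 2: derive span(e,j) via R1 from span(e,a), span(a,j)
round 2: derive span(i,a) via R1 from span(i,e), span(e,a)
round 2: derive span(j,i) via R1 from span(j,a), span(a,i)
round 3: derive span(i,i) via R1 from span(i,a), span(a,i)
round 3: derive span(i,j) via R1 from span(i,a), span(a,j)

yes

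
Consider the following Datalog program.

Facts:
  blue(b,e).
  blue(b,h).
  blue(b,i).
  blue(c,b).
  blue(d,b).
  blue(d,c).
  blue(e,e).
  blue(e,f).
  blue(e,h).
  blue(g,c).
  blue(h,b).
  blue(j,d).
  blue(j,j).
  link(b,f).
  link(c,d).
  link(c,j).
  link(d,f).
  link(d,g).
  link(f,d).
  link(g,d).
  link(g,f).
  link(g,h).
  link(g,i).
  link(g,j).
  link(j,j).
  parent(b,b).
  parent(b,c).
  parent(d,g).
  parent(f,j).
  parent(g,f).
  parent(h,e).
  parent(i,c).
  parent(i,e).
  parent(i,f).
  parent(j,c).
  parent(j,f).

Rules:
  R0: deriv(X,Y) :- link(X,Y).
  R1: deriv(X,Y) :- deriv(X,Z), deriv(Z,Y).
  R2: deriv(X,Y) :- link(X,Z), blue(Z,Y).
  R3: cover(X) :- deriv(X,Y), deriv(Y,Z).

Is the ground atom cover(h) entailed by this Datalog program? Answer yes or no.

no

round 1: derive deriv(b,f) via R0 from link(b,f)
round 1: derive deriv(c,d) via R0 from link(c,d)
round 1: derive deriv(c,j) via R0 from link(c,j)
round 1: derive deriv(d,f) via R0 from link(d,f)
round 1: derive deriv(d,g) via R0 from link(d,g)
round 1: derive deriv(f,d) via R0 from link(f,d)
round 1: derive deriv(g,d) via R0 from link(g,d)
round 1: derive deriv(g,f) via R0 from link(g,f)
round 1: derive deriv(g,h) via R0 from link(g,h)
round 1: derive deriv(g,i) via R0 from link(g,i)
round 1: derive deriv(g,j) via R0 from link(g,j)
round 1: derive deriv(j,j) via R0 from link(j,j)
round 1: derive deriv(c,b) via R2 from link(c,d), blue(d,b)
round 1: derive deriv(c,c) via R2 from link(c,d), blue(d,c)
round 1: derive deriv(d,c) via R2 from link(d,g), blue(g,c)
round 1: derive deriv(f,b) via R2 from link(f,d), blue(d,b)
round 1: derive deriv(f,c) via R2 from link(f,d), blue(d,c)
round 1: derive deriv(g,b) via R2 from link(g,d), blue(d,b)
round 1: derive deriv(g,c) via R2 from link(g,d), blue(d,c)
round 1: derive deriv(j,d) via R2 from link(j,j), blue(j,d)
round 2: derive deriv(b,b) via R1 from deriv(b,f), deriv(f,b)
round 2: derive deriv(b,c) via R1 from deriv(b,f), deriv(f,c)
round 2: derive deriv(b,d) via R1 from deriv(b,f), deriv(f,d)
round 2: derive deriv(c,f) via R1 from deriv(c,b), deriv(b,f)
round 2: derive deriv(c,g) via R1 from deriv(c,d), deriv(d,g)
round 2: derive deriv(d,b) via R1 from deriv(d,c), deriv(c,b)
round 2: derive deriv(d,d) via R1 from deriv(d,c), deriv(c,d)
round 2: derive deriv(d,h) via R1 from deriv(d,g), deriv(g,h)
round 2: derive deriv(d,i) via R1 from deriv(d,g), deriv(g,i)
round 2: derive deriv(d,j) via R1 from deriv(d,c), deriv(c,j)
round 2: derive deriv(f,f) via R1 from deriv(f,b), deriv(b,f)
round 2: derive deriv(f,g) via R1 from deriv(f,d), deriv(d,g)
round 2: derive deriv(f,j) via R1 from deriv(f,c), deriv(c,j)
round 2: derive deriv(g,g) via R1 from deriv(g,d), deriv(d,g)
round 2: derive deriv(j,c) via R1 from deriv(j,d), deriv(d,c)
round 2: derive deriv(j,f) via R1 from deriv(j,d), deriv(d,f)
round 2: derive deriv(j,g) via R1 from deriv(j,d), deriv(d,g)
round 2: derive cover(b) via R3 from deriv(b,f), deriv(f,b)
round 2: derive cover(c) via R3 from deriv(c,b), deriv(b,f)
round 2: derive cover(d) via R3 from deriv(d,c), deriv(c,b)
round 2: derive cover(f) via R3 from deriv(f,b), deriv(b,f)
round 2: derive cover(g) via R3 from deriv(g,b), deriv(b,f)
round 2: derive cover(j) via R3 from deriv(j,d), deriv(d,c)
round 3: derive deriv(b,g) via R1 from deriv(b,c), deriv(c,g)
round 3: derive deriv(b,h) via R1 from deriv(b,d), deriv(d,h)
round 3: derive deriv(b,i) via R1 from deriv(b,d), deriv(d,i)
round 3: derive deriv(b,j) via R1 from deriv(b,c), deriv(c,j)
round 3: derive deriv(c,h) via R1 from deriv(c,d), deriv(d,h)
round 3: derive deriv(c,i) via R1 from deriv(c,d), deriv(d,i)
round 3: derive deriv(f,h) via R1 from deriv(f,d), deriv(d,h)
round 3: derive deriv(f,i) via R1 from deriv(f,d), deriv(d,i)
round 3: derive deriv(j,b) via R1 from deriv(j,c), deriv(c,b)
round 3: derive deriv(j,h) via R1 from deriv(j,d), deriv(d,h)
round 3: derive deriv(j,i) via R1 from deriv(j,d), deriv(d,i)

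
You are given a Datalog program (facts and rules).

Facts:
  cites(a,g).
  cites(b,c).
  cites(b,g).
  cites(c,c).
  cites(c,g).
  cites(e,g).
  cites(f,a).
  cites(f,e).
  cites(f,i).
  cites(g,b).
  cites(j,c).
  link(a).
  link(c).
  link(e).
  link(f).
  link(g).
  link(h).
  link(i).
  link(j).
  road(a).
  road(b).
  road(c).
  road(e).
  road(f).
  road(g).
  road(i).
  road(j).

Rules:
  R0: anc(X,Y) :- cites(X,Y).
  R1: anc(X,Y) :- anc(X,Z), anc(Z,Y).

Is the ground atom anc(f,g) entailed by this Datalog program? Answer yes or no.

round 1: derive anc(a,g) via R0 from cites(a,g)
round 1: derive anc(b,c) via R0 from cites(b,c)
round 1: derive anc(b,g) via R0 from cites(b,g)
round 1: derive anc(c,c) via R0 from cites(c,c)
round 1: derive anc(c,g) via R0 from cites(c,g)
round 1: derive anc(e,g) via R0 from cites(e,g)
round 1: derive anc(f,a) via R0 from cites(f,a)
round 1: derive anc(f,e) via R0 from cites(f,e)
round 1: derive anc(f,i) via R0 from cites(f,i)
round 1: derive anc(g,b) via R0 from cites(g,b)
round 1: derive anc(j,c) via R0 from cites(j,c)
round 2: derive anc(a,b) via R1 from anc(a,g), anc(g,b)
round 2: derive anc(b,b) via R1 from anc(b,g), anc(g,b)
round 2: derive anc(c,b) via R1 from anc(c,g), anc(g,b)
round 2: derive anc(e,b) via R1 from anc(e,g), anc(g,b)
round 2: derive anc(f,g) via R1 from anc(f,a), anc(a,g)
round 2: derive anc(g,c) via R1 from anc(g,b), anc(b,c)
round 2: derive anc(g,g) via R1 from anc(g,b), anc(b,g)
round 2: derive anc(j,g) via R1 from anc(j,c), anc(c,g)
round 3: derive anc(a,c) via R1 from anc(a,b), anc(b,c)
round 3: derive anc(e,c) via R1 from anc(e,b), anc(b,c)
round 3: derive anc(f,b) via R1 from anc(f,a), anc(a,b)
round 3: derive anc(f,c) via R1 from anc(f,g), anc(g,c)
round 3: derive anc(j,b) via R1 from anc(j,c), anc(c,b)

yes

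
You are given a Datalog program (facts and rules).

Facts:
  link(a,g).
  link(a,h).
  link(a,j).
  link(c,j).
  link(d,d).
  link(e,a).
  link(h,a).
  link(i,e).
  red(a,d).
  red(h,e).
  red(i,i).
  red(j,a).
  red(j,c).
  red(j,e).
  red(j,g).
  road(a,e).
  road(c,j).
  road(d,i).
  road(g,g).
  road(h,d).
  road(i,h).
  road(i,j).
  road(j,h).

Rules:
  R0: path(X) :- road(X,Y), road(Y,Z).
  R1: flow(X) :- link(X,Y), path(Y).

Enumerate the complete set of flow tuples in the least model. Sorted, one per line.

round 1: derive path(c) via R0 from road(c,j), road(j,h)
round 1: derive path(d) via R0 from road(d,i), road(i,h)
round 1: derive path(g) via R0 from road(g,g), road(g,g)
round 1: derive path(h) via R0 from road(h,d), road(d,i)
round 1: derive path(i) via R0 from road(i,h), road(h,d)
round 1: derive path(j) via R0 from road(j,h), road(h,d)
round 2: derive flow(a) via R1 from link(a,g), path(g)
round 2: derive flow(c) via R1 from link(c,j), path(j)
round 2: derive flow(d) via R1 from link(d,d), path(d)

flow(a)
flow(c)
flow(d)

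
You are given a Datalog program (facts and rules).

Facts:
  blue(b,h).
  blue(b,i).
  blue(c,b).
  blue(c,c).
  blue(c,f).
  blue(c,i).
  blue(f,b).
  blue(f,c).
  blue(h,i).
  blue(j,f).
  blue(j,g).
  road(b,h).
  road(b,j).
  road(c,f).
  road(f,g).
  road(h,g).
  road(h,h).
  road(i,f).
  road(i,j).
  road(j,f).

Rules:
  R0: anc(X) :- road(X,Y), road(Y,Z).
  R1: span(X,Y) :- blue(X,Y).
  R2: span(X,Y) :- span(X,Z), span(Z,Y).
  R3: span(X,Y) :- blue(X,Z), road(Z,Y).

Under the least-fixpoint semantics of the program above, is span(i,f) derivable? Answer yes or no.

no

round 1: derive span(b,h) via R1 from blue(b,h)
round 1: derive span(b,i) via R1 from blue(b,i)
round 1: derive span(c,b) via R1 from blue(c,b)
round 1: derive span(c,c) via R1 from blue(c,c)
round 1: derive span(c,f) via R1 from blue(c,f)
round 1: derive span(c,i) via R1 from blue(c,i)
round 1: derive span(f,b) via R1 from blue(f,b)
round 1: derive span(f,c) via R1 from blue(f,c)
round 1: derive span(h,i) via R1 from blue(h,i)
round 1: derive span(j,f) via R1 from blue(j,f)
round 1: derive span(j,g) via R1 from blue(j,g)
round 1: derive span(b,f) via R3 from blue(b,i), road(i,f)
round 1: derive span(b,g) via R3 from blue(b,h), road(h,g)
round 1: derive span(b,j) via R3 from blue(b,i), road(i,j)
round 1: derive span(c,g) via R3 from blue(c,f), road(f,g)
round 1: derive span(c,h) via R3 from blue(c,b), road(b,h)
round 1: derive span(c,j) via R3 from blue(c,b), road(b,j)
round 1: derive span(f,f) via R3 from blue(f,c), road(c,f)
round 1: derive span(f,h) via R3 from blue(f,b), road(b,h)
round 1: derive span(f,j) via R3 from blue(f,b), road(b,j)
round 1: derive span(h,f) via R3 from blue(h,i), road(i,f)
round 1: derive span(h,j) via R3 from blue(h,i), road(i,j)
round 2: derive span(b,b) via R2 from span(b,f), span(f,b)
round 2: derive span(b,c) via R2 from span(b,f), span(f,c)
round 2: derive span(f,g) via R2 from span(f,b), span(b,g)
round 2: derive span(f,i) via R2 from span(f,b), span(b,i)
round 2: derive span(h,b) via R2 from span(h,f), span(f,b)
round 2: derive span(h,c) via R2 from span(h,f), span(f,c)
round 2: derive span(h,g) via R2 from span(h,j), span(j,g)
round 2: derive span(h,h) via R2 from span(h,f), span(f,h)
round 2: derive span(j,b) via R2 from span(j,f), span(f,b)
round 2: derive span(j,c) via R2 from span(j,f), span(f,c)
round 2: derive span(j,h) via R2 from span(j,f), span(f,h)
round 2: derive span(j,j) via R2 from span(j,f), span(f,j)
round 3: derive span(j,i) via R2 from span(j,b), span(b,i)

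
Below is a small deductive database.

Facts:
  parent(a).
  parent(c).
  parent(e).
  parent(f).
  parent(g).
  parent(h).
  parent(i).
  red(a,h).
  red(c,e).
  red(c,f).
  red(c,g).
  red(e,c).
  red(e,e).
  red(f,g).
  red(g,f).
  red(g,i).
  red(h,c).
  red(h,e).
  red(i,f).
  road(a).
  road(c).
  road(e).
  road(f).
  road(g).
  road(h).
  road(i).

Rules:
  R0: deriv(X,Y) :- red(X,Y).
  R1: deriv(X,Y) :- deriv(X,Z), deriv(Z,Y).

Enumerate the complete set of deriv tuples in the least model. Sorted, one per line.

deriv(a,c)
deriv(a,e)
deriv(a,f)
deriv(a,g)
deriv(a,h)
deriv(a,i)
deriv(c,c)
deriv(c,e)
deriv(c,f)
deriv(c,g)
deriv(c,i)
deriv(e,c)
deriv(e,e)
deriv(e,f)
deriv(e,g)
deriv(e,i)
deriv(f,f)
deriv(f,g)
deriv(f,i)
deriv(g,f)
deriv(g,g)
deriv(g,i)
deriv(h,c)
deriv(h,e)
deriv(h,f)
deriv(h,g)
deriv(h,i)
deriv(i,f)
deriv(i,g)
deriv(i,i)

round 1: derive deriv(a,h) via R0 from red(a,h)
round 1: derive deriv(c,e) via R0 from red(c,e)
round 1: derive deriv(c,f) via R0 from red(c,f)
round 1: derive deriv(c,g) via R0 from red(c,g)
round 1: derive deriv(e,c) via R0 from red(e,c)
round 1: derive deriv(e,e) via R0 from red(e,e)
round 1: derive deriv(f,g) via R0 from red(f,g)
round 1: derive deriv(g,f) via R0 from red(g,f)
round 1: derive deriv(g,i) via R0 from red(g,i)
round 1: derive deriv(h,c) via R0 from red(h,c)
round 1: derive deriv(h,e) via R0 from red(h,e)
round 1: derive deriv(i,f) via R0 from red(i,f)
round 2: derive deriv(a,c) via R1 from deriv(a,h), deriv(h,c)
round 2: derive deriv(a,e) via R1 from deriv(a,h), deriv(h,e)
round 2: derive deriv(c,c) via R1 from deriv(c,e), deriv(e,c)
round 2: derive deriv(c,i) via R1 from deriv(c,g), deriv(g,i)
round 2: derive deriv(e,f) via R1 from deriv(e,c), deriv(c,f)
round 2: derive deriv(e,g) via R1 from deriv(e,c), deriv(c,g)
round 2: derive deriv(f,f) via R1 from deriv(f,g), deriv(g,f)
round 2: derive deriv(f,i) via R1 from deriv(f,g), deriv(g,i)
round 2: derive deriv(g,g) via R1 from deriv(g,f), deriv(f,g)
round 2: derive deriv(h,f) via R1 from deriv(h,c), deriv(c,f)
round 2: derive deriv(h,g) via R1 from deriv(h,c), deriv(c,g)
round 2: derive deriv(i,g) via R1 from deriv(i,f), deriv(f,g)
round 3: derive deriv(a,f) via R1 from deriv(a,c), deriv(c,f)
round 3: derive deriv(a,g) via R1 from deriv(a,c), deriv(c,g)
round 3: derive deriv(a,i) via R1 from deriv(a,c), deriv(c,i)
round 3: derive deriv(e,i) via R1 from deriv(e,c), deriv(c,i)
round 3: derive deriv(h,i) via R1 from deriv(h,c), deriv(c,i)
round 3: derive deriv(i,i) via R1 from deriv(i,f), deriv(f,i)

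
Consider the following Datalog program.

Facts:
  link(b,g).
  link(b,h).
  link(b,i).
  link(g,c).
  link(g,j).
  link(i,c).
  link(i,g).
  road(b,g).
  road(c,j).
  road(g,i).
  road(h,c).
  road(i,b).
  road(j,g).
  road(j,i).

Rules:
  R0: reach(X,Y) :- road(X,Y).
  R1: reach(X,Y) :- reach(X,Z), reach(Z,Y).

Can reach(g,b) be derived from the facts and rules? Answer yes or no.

yes

round 1: derive reach(b,g) via R0 from road(b,g)
round 1: derive reach(c,j) via R0 from road(c,j)
round 1: derive reach(g,i) via R0 from road(g,i)
round 1: derive reach(h,c) via R0 from road(h,c)
round 1: derive reach(i,b) via R0 from road(i,b)
round 1: derive reach(j,g) via R0 from road(j,g)
round 1: derive reach(j,i) via R0 from road(j,i)
round 2: derive reach(b,i) via R1 from reach(b,g), reach(g,i)
round 2: derive reach(c,g) via R1 from reach(c,j), reach(j,g)
round 2: derive reach(c,i) via R1 from reach(c,j), reach(j,i)
round 2: derive reach(g,b) via R1 from reach(g,i), reach(i,b)
round 2: derive reach(h,j) via R1 from reach(h,c), reach(c,j)
round 2: derive reach(i,g) via R1 from reach(i,b), reach(b,g)
round 2: derive reach(j,b) via R1 from reach(j,i), reach(i,b)
round 3: derive reach(b,b) via R1 from reach(b,g), reach(g,b)
round 3: derive reach(c,b) via R1 from reach(c,g), reach(g,b)
round 3: derive reach(g,g) via R1 from reach(g,b), reach(b,g)
round 3: derive reach(h,b) via R1 from reach(h,j), reach(j,b)
round 3: derive reach(h,g) via R1 from reach(h,c), reach(c,g)
round 3: derive reach(h,i) via R1 from reach(h,c), reach(c,i)
round 3: derive reach(i,i) via R1 from reach(i,b), reach(b,i)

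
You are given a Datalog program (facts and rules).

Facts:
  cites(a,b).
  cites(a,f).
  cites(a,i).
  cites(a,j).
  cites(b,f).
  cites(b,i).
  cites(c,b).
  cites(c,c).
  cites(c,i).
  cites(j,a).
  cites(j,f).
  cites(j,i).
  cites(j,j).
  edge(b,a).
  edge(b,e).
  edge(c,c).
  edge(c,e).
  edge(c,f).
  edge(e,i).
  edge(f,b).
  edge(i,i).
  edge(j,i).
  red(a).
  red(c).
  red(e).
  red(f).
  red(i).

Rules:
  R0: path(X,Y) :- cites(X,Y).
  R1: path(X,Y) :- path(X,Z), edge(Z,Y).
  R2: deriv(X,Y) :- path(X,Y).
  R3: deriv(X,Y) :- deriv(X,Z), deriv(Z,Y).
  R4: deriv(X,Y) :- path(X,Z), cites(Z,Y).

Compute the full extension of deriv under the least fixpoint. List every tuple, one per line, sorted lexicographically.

deriv(a,a)
deriv(a,b)
deriv(a,e)
deriv(a,f)
deriv(a,i)
deriv(a,j)
deriv(b,a)
deriv(b,b)
deriv(b,e)
deriv(b,f)
deriv(b,i)
deriv(b,j)
deriv(c,a)
deriv(c,b)
deriv(c,c)
deriv(c,e)
deriv(c,f)
deriv(c,i)
deriv(c,j)
deriv(j,a)
deriv(j,b)
deriv(j,e)
deriv(j,f)
deriv(j,i)
deriv(j,j)

round 1: derive path(a,b) via R0 from cites(a,b)
round 1: derive path(a,f) via R0 from cites(a,f)
round 1: derive path(a,i) via R0 from cites(a,i)
round 1: derive path(a,j) via R0 from cites(a,j)
round 1: derive path(b,f) via R0 from cites(b,f)
round 1: derive path(b,i) via R0 from cites(b,i)
round 1: derive path(c,b) via R0 from cites(c,b)
round 1: derive path(c,c) via R0 from cites(c,c)
round 1: derive path(c,i) via R0 from cites(c,i)
round 1: derive path(j,a) via R0 from cites(j,a)
round 1: derive path(j,f) via R0 from cites(j,f)
round 1: derive path(j,i) via R0 from cites(j,i)
round 1: derive path(j,j) via R0 from cites(j,j)
round 2: derive path(a,a) via R1 from path(a,b), edge(b,a)
round 2: derive path(a,e) via R1 from path(a,b), edge(b,e)
round 2: derive path(b,b) via R1 from path(b,f), edge(f,b)
round 2: derive path(c,a) via R1 from path(c,b), edge(b,a)
round 2: derive path(c,e) via R1 from path(c,b), edge(b,e)
round 2: derive path(c,f) via R1 from path(c,c), edge(c,f)
round 2: derive path(j,b) via R1 from path(j,f), edge(f,b)
round 2: derive deriv(a,b) via R2 from path(a,b)
round 2: derive deriv(a,f) via R2 from path(a,f)
round 2: derive deriv(a,i) via R2 from path(a,i)
round 2: derive deriv(a,j) via R2 from path(a,j)
round 2: derive deriv(b,f) via R2 from path(b,f)
round 2: derive deriv(b,i) via R2 from path(b,i)
round 2: derive deriv(c,b) via R2 from path(c,b)
round 2: derive deriv(c,c) via R2 from path(c,c)
round 2: derive deriv(c,i) via R2 from path(c,i)
round 2: derive deriv(j,a) via R2 from path(j,a)
round 2: derive deriv(j,f) via R2 from path(j,f)
round 2: derive deriv(j,i) via R2 from path(j,i)
round 2: derive deriv(j,j) via R2 from path(j,j)
round 2: derive deriv(a,a) via R4 from path(a,j), cites(j,a)
round 2: derive deriv(c,f) via R4 from path(c,b), cites(b,f)
round 2: derive deriv(j,b) via R4 from path(j,a), cites(a,b)
round 3: derive path(b,a) via R1 from path(b,b), edge(b,a)
round 3: derive path(b,e) via R1 from path(b,b), edge(b,e)
round 3: derive path(j,e) via R1 from path(j,b), edge(b,e)
round 3: derive deriv(a,e) via R2 from path(a,e)
round 3: derive deriv(b,b) via R2 from path(b,b)
round 3: derive deriv(c,a) via R2 from path(c,a)
round 3: derive deriv(c,e) via R2 from path(c,e)
round 3: derive deriv(c,j) via R4 from path(c,a), cites(a,j)
round 4: derive deriv(b,a) via R2 from path(b,a)
round 4: derive deriv(b,e) via R2 from path(b,e)
round 4: derive deriv(j,e) via R2 from path(j,e)
round 4: derive deriv(b,j) via R4 from path(b,a), cites(a,j)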